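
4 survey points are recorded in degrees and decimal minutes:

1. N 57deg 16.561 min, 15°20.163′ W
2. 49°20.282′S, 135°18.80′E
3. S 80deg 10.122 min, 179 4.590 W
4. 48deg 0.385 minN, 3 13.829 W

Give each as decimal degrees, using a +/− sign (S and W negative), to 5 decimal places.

1. 57.27602, -15.33605
2. -49.33803, 135.31333
3. -80.16870, -179.07650
4. 48.00642, -3.23048

Point 1:
  Lat: 16.561′ = 0.276017°; total 57.276017
  N ⇒ keep positive
  Lon: 15 + 20.163/60 = 15.336050
  W → negative
Point 2:
  φ: 49 + 20.282/60 = 49.338033
  S → negative
  Lon: 135 + 18.8/60 = 135.313333
  E → positive
Point 3:
  φ: 10.122′ = 0.168700°; total 80.168700
  S ⇒ negate
  Lon: 179 + 4.59/60 = 179.076500
  W → negative
Point 4:
  Latitude: 48 + 0.385/60 = 48.006417
  N → positive
  λ: 13.829′ = 0.230483°; total 3.230483
  W ⇒ negate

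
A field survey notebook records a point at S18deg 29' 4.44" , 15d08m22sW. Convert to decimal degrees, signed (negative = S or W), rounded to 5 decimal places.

-18.48457, -15.13944

Latitude: 18 + 29/60 + 4.44/3600 = 18.484567
S ⇒ negate
Lon: 15 + 8/60 + 22/3600 = 15.139444
W ⇒ negate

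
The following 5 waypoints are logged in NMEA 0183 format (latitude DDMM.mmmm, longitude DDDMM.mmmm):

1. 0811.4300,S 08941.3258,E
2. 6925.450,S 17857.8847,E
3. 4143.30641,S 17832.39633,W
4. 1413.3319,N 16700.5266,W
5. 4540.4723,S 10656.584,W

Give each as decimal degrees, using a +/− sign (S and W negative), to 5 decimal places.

Point 1:
  Latitude: degrees = first 2 digits = 8, minutes = 11.43; 8 + 11.43/60 = 8.190500
  hemisphere S, so the sign is −
  Longitude: split at 3 digits → 089° and 41.3258′; 89 + 41.3258/60 = 89.688763
  E → positive
Point 2:
  φ: split at 2 digits → 69° and 25.45′; 69 + 25.45/60 = 69.424167
  hemisphere S, so the sign is −
  Longitude: split at 3 digits → 178° and 57.8847′; 178 + 57.8847/60 = 178.964745
  E ⇒ keep positive
Point 3:
  Latitude: split at 2 digits → 41° and 43.30641′; 41 + 43.30641/60 = 41.721774
  S ⇒ negate
  λ: split at 3 digits → 178° and 32.39633′; 178 + 32.39633/60 = 178.539939
  hemisphere W, so the sign is −
Point 4:
  Latitude: split at 2 digits → 14° and 13.3319′; 14 + 13.3319/60 = 14.222198
  N → positive
  Lon: split at 3 digits → 167° and 0.5266′; 167 + 0.5266/60 = 167.008777
  W → negative
Point 5:
  φ: degrees = first 2 digits = 45, minutes = 40.4723; 45 + 40.4723/60 = 45.674538
  S ⇒ negate
  Lon: degrees = first 3 digits = 106, minutes = 56.584; 106 + 56.584/60 = 106.943067
  hemisphere W, so the sign is −

1. -8.19050, 89.68876
2. -69.42417, 178.96475
3. -41.72177, -178.53994
4. 14.22220, -167.00878
5. -45.67454, -106.94307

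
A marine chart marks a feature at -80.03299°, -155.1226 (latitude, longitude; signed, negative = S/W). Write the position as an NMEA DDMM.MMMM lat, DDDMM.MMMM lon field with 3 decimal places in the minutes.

8001.979,S / 15507.356,W

Latitude is negative → S; |value| = 80.032990
Latitude: 80° + 0.032990 × 60 = 80° 1.97940′
Longitude is negative → W; |value| = 155.122600
λ: fractional part 0.122600 → 7.35600 minutes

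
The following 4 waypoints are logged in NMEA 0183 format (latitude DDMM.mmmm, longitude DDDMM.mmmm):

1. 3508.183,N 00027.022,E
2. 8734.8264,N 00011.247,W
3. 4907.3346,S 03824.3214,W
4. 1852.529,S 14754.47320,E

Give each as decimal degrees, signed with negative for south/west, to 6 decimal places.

Point 1:
  φ: split at 2 digits → 35° and 8.183′; 35 + 8.183/60 = 35.1363833
  N → positive
  Lon: degrees = first 3 digits = 0, minutes = 27.022; 0 + 27.022/60 = 0.4503667
  E → positive
Point 2:
  Latitude: degrees = first 2 digits = 87, minutes = 34.8264; 87 + 34.8264/60 = 87.5804400
  N → positive
  Longitude: split at 3 digits → 000° and 11.247′; 0 + 11.247/60 = 0.1874500
  W → negative
Point 3:
  Latitude: split at 2 digits → 49° and 7.3346′; 49 + 7.3346/60 = 49.1222433
  S → negative
  λ: degrees = first 3 digits = 38, minutes = 24.3214; 38 + 24.3214/60 = 38.4053567
  W ⇒ negate
Point 4:
  φ: degrees = first 2 digits = 18, minutes = 52.529; 18 + 52.529/60 = 18.8754833
  S → negative
  Lon: degrees = first 3 digits = 147, minutes = 54.4732; 147 + 54.4732/60 = 147.9078867
  E ⇒ keep positive

1. 35.136383, 0.450367
2. 87.580440, -0.187450
3. -49.122243, -38.405357
4. -18.875483, 147.907887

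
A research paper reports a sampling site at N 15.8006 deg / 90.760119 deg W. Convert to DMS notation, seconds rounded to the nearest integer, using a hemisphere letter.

φ: 0.800600 × 60 = 48.03600′ → 48′, remainder × 60 = 2.16″
λ: 0.760119° → 45.60714′; 0.60714 × 60 = 36.43″

15°48′2″ N, 90°45′36″ W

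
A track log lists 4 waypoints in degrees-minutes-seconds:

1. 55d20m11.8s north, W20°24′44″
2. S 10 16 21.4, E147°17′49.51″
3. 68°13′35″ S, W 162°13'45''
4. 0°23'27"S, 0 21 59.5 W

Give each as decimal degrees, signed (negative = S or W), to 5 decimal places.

Point 1:
  Latitude: 20′ + 11.8″ = 20.19667′; 55 + 20.19667/60 = 55.336611
  N → positive
  Lon: 24′ + 44″ = 24.73333′; 20 + 24.73333/60 = 20.412222
  W ⇒ negate
Point 2:
  Latitude: 16′ + 21.4″ = 16.35667′; 10 + 16.35667/60 = 10.272611
  S ⇒ negate
  λ: 147 + 17/60 + 49.51/3600 = 147.297086
  E → positive
Point 3:
  Lat: 68 + 13/60 + 35/3600 = 68.226389
  hemisphere S, so the sign is −
  Longitude: 13′ + 45″ = 13.75000′; 162 + 13.75000/60 = 162.229167
  W → negative
Point 4:
  Lat: 0° + 23/60 + 27/3600 = 0 + 0.383333 + 0.007500 = 0.390833
  S → negative
  Longitude: 0 + 21/60 + 59.5/3600 = 0.366528
  W ⇒ negate

1. 55.33661, -20.41222
2. -10.27261, 147.29709
3. -68.22639, -162.22917
4. -0.39083, -0.36653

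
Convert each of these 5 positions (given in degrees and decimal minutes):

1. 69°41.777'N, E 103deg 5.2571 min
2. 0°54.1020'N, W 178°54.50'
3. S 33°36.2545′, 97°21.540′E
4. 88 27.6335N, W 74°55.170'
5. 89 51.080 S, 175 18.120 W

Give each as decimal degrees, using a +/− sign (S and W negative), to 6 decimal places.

1. 69.696283, 103.087618
2. 0.901700, -178.908333
3. -33.604242, 97.359000
4. 88.460558, -74.919500
5. -89.851333, -175.302000

Point 1:
  Lat: 69 + 41.777/60 = 69.6962833
  N → positive
  Lon: 103 + 5.2571/60 = 103.0876183
  E → positive
Point 2:
  Latitude: 0 + 54.102/60 = 0.9017000
  N → positive
  λ: 178 + 54.5/60 = 178.9083333
  W ⇒ negate
Point 3:
  Lat: 33 + 36.2545/60 = 33.6042417
  S ⇒ negate
  Longitude: 21.54′ = 0.359000°; total 97.3590000
  E ⇒ keep positive
Point 4:
  Latitude: 27.6335′ = 0.460558°; total 88.4605583
  N → positive
  Lon: 55.17′ = 0.919500°; total 74.9195000
  W → negative
Point 5:
  φ: 89 + 51.08/60 = 89.8513333
  S ⇒ negate
  Lon: 18.12′ = 0.302000°; total 175.3020000
  W → negative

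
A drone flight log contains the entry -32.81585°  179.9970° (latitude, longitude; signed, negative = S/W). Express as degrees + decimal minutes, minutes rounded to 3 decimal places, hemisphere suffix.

32° 48.951′ S, 179° 59.820′ E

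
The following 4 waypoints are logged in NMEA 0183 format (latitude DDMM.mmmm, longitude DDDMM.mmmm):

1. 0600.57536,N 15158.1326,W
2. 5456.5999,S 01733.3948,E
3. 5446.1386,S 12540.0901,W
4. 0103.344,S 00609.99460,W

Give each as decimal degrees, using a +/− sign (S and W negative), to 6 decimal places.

Point 1:
  Latitude: split at 2 digits → 06° and 0.57536′; 6 + 0.57536/60 = 6.0095893
  N → positive
  λ: split at 3 digits → 151° and 58.1326′; 151 + 58.1326/60 = 151.9688767
  hemisphere W, so the sign is −
Point 2:
  Lat: degrees = first 2 digits = 54, minutes = 56.5999; 54 + 56.5999/60 = 54.9433317
  hemisphere S, so the sign is −
  Longitude: degrees = first 3 digits = 17, minutes = 33.3948; 17 + 33.3948/60 = 17.5565800
  E ⇒ keep positive
Point 3:
  Latitude: degrees = first 2 digits = 54, minutes = 46.1386; 54 + 46.1386/60 = 54.7689767
  S ⇒ negate
  Lon: split at 3 digits → 125° and 40.0901′; 125 + 40.0901/60 = 125.6681683
  hemisphere W, so the sign is −
Point 4:
  Latitude: split at 2 digits → 01° and 3.344′; 1 + 3.344/60 = 1.0557333
  hemisphere S, so the sign is −
  λ: split at 3 digits → 006° and 9.9946′; 6 + 9.9946/60 = 6.1665767
  W ⇒ negate

1. 6.009589, -151.968877
2. -54.943332, 17.556580
3. -54.768977, -125.668168
4. -1.055733, -6.166577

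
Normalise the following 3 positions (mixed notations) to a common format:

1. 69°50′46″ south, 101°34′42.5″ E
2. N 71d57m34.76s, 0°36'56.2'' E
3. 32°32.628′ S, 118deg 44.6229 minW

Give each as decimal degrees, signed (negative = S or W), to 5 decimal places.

Point 1:
  Lat: 69 + 50/60 + 46/3600 = 69.846111
  hemisphere S, so the sign is −
  λ: 34′ + 42.5″ = 34.70833′; 101 + 34.70833/60 = 101.578472
  E → positive
Point 2:
  φ: 71° + 57/60 + 34.76/3600 = 71 + 0.950000 + 0.009656 = 71.959656
  N ⇒ keep positive
  Longitude: 36′ + 56.2″ = 36.93667′; 0 + 36.93667/60 = 0.615611
  E ⇒ keep positive
Point 3:
  Latitude: 32.628′ = 0.543800°; total 32.543800
  hemisphere S, so the sign is −
  λ: 44.6229′ = 0.743715°; total 118.743715
  hemisphere W, so the sign is −

1. -69.84611, 101.57847
2. 71.95966, 0.61561
3. -32.54380, -118.74372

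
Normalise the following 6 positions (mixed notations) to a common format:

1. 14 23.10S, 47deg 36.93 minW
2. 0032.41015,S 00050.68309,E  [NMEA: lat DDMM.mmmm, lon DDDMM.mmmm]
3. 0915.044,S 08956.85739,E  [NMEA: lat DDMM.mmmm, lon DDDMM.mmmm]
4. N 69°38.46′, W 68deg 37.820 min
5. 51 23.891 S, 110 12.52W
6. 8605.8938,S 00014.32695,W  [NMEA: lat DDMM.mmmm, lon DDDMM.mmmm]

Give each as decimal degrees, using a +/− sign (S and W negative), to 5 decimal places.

Point 1:
  Latitude: 23.1′ = 0.385000°; total 14.385000
  S → negative
  Longitude: 47 + 36.93/60 = 47.615500
  W ⇒ negate
Point 2:
  φ: degrees = first 2 digits = 0, minutes = 32.41015; 0 + 32.41015/60 = 0.540169
  hemisphere S, so the sign is −
  Lon: split at 3 digits → 000° and 50.68309′; 0 + 50.68309/60 = 0.844718
  E ⇒ keep positive
Point 3:
  φ: degrees = first 2 digits = 9, minutes = 15.044; 9 + 15.044/60 = 9.250733
  hemisphere S, so the sign is −
  λ: degrees = first 3 digits = 89, minutes = 56.85739; 89 + 56.85739/60 = 89.947623
  E ⇒ keep positive
Point 4:
  Lat: 38.46′ = 0.641000°; total 69.641000
  N ⇒ keep positive
  Lon: 68 + 37.82/60 = 68.630333
  W → negative
Point 5:
  φ: 23.891′ = 0.398183°; total 51.398183
  hemisphere S, so the sign is −
  Longitude: 12.52′ = 0.208667°; total 110.208667
  W ⇒ negate
Point 6:
  Lat: degrees = first 2 digits = 86, minutes = 5.8938; 86 + 5.8938/60 = 86.098230
  S ⇒ negate
  λ: split at 3 digits → 000° and 14.32695′; 0 + 14.32695/60 = 0.238783
  hemisphere W, so the sign is −

1. -14.38500, -47.61550
2. -0.54017, 0.84472
3. -9.25073, 89.94762
4. 69.64100, -68.63033
5. -51.39818, -110.20867
6. -86.09823, -0.23878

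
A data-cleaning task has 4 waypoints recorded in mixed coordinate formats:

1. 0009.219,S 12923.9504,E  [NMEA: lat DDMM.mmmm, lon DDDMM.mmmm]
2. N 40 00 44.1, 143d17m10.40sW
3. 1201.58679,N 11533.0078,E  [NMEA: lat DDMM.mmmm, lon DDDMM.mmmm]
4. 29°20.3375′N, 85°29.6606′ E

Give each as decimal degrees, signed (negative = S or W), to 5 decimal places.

1. -0.15365, 129.39917
2. 40.01225, -143.28622
3. 12.02645, 115.55013
4. 29.33896, 85.49434

Point 1:
  φ: degrees = first 2 digits = 0, minutes = 9.219; 0 + 9.219/60 = 0.153650
  S ⇒ negate
  Lon: degrees = first 3 digits = 129, minutes = 23.9504; 129 + 23.9504/60 = 129.399173
  E → positive
Point 2:
  φ: 0′ + 44.1″ = 0.73500′; 40 + 0.73500/60 = 40.012250
  N ⇒ keep positive
  Lon: 17′ + 10.4″ = 17.17333′; 143 + 17.17333/60 = 143.286222
  W → negative
Point 3:
  φ: split at 2 digits → 12° and 1.58679′; 12 + 1.58679/60 = 12.026447
  N ⇒ keep positive
  Lon: split at 3 digits → 115° and 33.0078′; 115 + 33.0078/60 = 115.550130
  E → positive
Point 4:
  φ: 29 + 20.3375/60 = 29.338958
  N → positive
  Longitude: 29.6606′ = 0.494343°; total 85.494343
  E → positive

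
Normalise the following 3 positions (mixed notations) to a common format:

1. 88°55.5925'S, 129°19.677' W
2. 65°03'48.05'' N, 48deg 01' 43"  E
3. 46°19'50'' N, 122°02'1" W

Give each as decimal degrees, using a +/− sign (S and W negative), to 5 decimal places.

Point 1:
  φ: 55.5925′ = 0.926542°; total 88.926542
  S → negative
  λ: 129 + 19.677/60 = 129.327950
  W ⇒ negate
Point 2:
  Lat: 65 + 3/60 + 48.05/3600 = 65.063347
  N → positive
  Longitude: 48° + 1/60 + 43/3600 = 48 + 0.016667 + 0.011944 = 48.028611
  E ⇒ keep positive
Point 3:
  Latitude: 19′ + 50″ = 19.83333′; 46 + 19.83333/60 = 46.330556
  N ⇒ keep positive
  Longitude: 2′ + 1″ = 2.01667′; 122 + 2.01667/60 = 122.033611
  W → negative

1. -88.92654, -129.32795
2. 65.06335, 48.02861
3. 46.33056, -122.03361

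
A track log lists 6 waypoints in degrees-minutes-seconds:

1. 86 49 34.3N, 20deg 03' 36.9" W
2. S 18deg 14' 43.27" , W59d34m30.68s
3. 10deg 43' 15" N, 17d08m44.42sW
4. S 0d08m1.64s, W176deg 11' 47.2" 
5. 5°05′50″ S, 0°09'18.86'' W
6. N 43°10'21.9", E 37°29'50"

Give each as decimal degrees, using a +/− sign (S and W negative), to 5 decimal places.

1. 86.82619, -20.06025
2. -18.24535, -59.57519
3. 10.72083, -17.14567
4. -0.13379, -176.19644
5. -5.09722, -0.15524
6. 43.17275, 37.49722

Point 1:
  Lat: 86° + 49/60 + 34.3/3600 = 86 + 0.816667 + 0.009528 = 86.826194
  N → positive
  Lon: 20° + 3/60 + 36.9/3600 = 20 + 0.050000 + 0.010250 = 20.060250
  hemisphere W, so the sign is −
Point 2:
  φ: 18 + 14/60 + 43.27/3600 = 18.245353
  S ⇒ negate
  Longitude: 59° + 34/60 + 30.68/3600 = 59 + 0.566667 + 0.008522 = 59.575189
  hemisphere W, so the sign is −
Point 3:
  φ: 43′ + 15″ = 43.25000′; 10 + 43.25000/60 = 10.720833
  N → positive
  Lon: 17° + 8/60 + 44.42/3600 = 17 + 0.133333 + 0.012339 = 17.145672
  hemisphere W, so the sign is −
Point 4:
  Lat: 0 + 8/60 + 1.64/3600 = 0.133789
  S → negative
  Longitude: 176 + 11/60 + 47.2/3600 = 176.196444
  hemisphere W, so the sign is −
Point 5:
  Latitude: 5° + 5/60 + 50/3600 = 5 + 0.083333 + 0.013889 = 5.097222
  S → negative
  Lon: 9′ + 18.86″ = 9.31433′; 0 + 9.31433/60 = 0.155239
  W → negative
Point 6:
  Lat: 10′ + 21.9″ = 10.36500′; 43 + 10.36500/60 = 43.172750
  N ⇒ keep positive
  Longitude: 37 + 29/60 + 50/3600 = 37.497222
  E ⇒ keep positive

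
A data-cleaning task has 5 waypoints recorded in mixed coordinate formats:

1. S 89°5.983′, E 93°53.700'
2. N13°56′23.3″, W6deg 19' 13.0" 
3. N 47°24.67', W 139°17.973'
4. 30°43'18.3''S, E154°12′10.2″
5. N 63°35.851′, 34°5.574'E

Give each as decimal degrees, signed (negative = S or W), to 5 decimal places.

1. -89.09972, 93.89500
2. 13.93981, -6.32028
3. 47.41117, -139.29955
4. -30.72175, 154.20283
5. 63.59752, 34.09290

Point 1:
  Lat: 5.983′ = 0.099717°; total 89.099717
  hemisphere S, so the sign is −
  Longitude: 93 + 53.7/60 = 93.895000
  E → positive
Point 2:
  Lat: 13° + 56/60 + 23.3/3600 = 13 + 0.933333 + 0.006472 = 13.939806
  N ⇒ keep positive
  Longitude: 19′ + 13″ = 19.21667′; 6 + 19.21667/60 = 6.320278
  W → negative
Point 3:
  Lat: 47 + 24.67/60 = 47.411167
  N ⇒ keep positive
  λ: 17.973′ = 0.299550°; total 139.299550
  W → negative
Point 4:
  Latitude: 30 + 43/60 + 18.3/3600 = 30.721750
  hemisphere S, so the sign is −
  λ: 154° + 12/60 + 10.2/3600 = 154 + 0.200000 + 0.002833 = 154.202833
  E → positive
Point 5:
  Lat: 35.851′ = 0.597517°; total 63.597517
  N ⇒ keep positive
  λ: 5.574′ = 0.092900°; total 34.092900
  E ⇒ keep positive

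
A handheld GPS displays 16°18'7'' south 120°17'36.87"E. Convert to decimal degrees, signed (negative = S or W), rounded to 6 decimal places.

-16.301944, 120.293575

Latitude: 16 + 18/60 + 7/3600 = 16.3019444
S → negative
Longitude: 17′ + 36.87″ = 17.61450′; 120 + 17.61450/60 = 120.2935750
E ⇒ keep positive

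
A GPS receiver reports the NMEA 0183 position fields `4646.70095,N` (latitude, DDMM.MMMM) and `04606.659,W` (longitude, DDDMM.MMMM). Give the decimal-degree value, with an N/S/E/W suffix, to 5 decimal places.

Latitude: split at 2 digits → 46° and 46.70095′; 46 + 46.70095/60 = 46.778349
λ: split at 3 digits → 046° and 6.659′; 46 + 6.659/60 = 46.110983

46.77835° N, 46.11098° W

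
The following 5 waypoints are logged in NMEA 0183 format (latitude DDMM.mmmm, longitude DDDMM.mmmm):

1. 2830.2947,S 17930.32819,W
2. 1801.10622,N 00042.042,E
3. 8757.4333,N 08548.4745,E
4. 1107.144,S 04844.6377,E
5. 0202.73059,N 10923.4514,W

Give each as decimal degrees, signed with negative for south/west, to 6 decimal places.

1. -28.504912, -179.505470
2. 18.018437, 0.700700
3. 87.957222, 85.807908
4. -11.119067, 48.743962
5. 2.045510, -109.390857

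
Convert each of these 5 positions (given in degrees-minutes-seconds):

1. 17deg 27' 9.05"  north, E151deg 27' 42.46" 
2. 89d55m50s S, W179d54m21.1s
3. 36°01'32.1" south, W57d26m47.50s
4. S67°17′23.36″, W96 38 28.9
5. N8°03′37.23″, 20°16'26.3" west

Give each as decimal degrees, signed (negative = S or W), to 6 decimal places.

1. 17.452514, 151.461794
2. -89.930556, -179.905861
3. -36.025583, -57.446528
4. -67.289822, -96.641361
5. 8.060342, -20.273972

Point 1:
  Lat: 17 + 27/60 + 9.05/3600 = 17.4525139
  N ⇒ keep positive
  Longitude: 151 + 27/60 + 42.46/3600 = 151.4617944
  E ⇒ keep positive
Point 2:
  φ: 89° + 55/60 + 50/3600 = 89 + 0.916667 + 0.013889 = 89.9305556
  S ⇒ negate
  Longitude: 179 + 54/60 + 21.1/3600 = 179.9058611
  W ⇒ negate
Point 3:
  Latitude: 36° + 1/60 + 32.1/3600 = 36 + 0.016667 + 0.008917 = 36.0255833
  S ⇒ negate
  Lon: 57° + 26/60 + 47.5/3600 = 57 + 0.433333 + 0.013194 = 57.4465278
  W → negative
Point 4:
  φ: 67 + 17/60 + 23.36/3600 = 67.2898222
  S → negative
  λ: 38′ + 28.9″ = 38.48167′; 96 + 38.48167/60 = 96.6413611
  W → negative
Point 5:
  Lat: 3′ + 37.23″ = 3.62050′; 8 + 3.62050/60 = 8.0603417
  N ⇒ keep positive
  λ: 16′ + 26.3″ = 16.43833′; 20 + 16.43833/60 = 20.2739722
  W ⇒ negate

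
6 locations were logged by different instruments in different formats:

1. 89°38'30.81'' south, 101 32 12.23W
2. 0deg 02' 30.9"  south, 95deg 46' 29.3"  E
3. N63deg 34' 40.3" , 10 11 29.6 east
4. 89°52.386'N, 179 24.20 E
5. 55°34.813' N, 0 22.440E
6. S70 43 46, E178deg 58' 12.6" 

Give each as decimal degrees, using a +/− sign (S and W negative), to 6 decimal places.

1. -89.641892, -101.536731
2. -0.041917, 95.774806
3. 63.577861, 10.191556
4. 89.873100, 179.403333
5. 55.580217, 0.374000
6. -70.729444, 178.970167

Point 1:
  φ: 89° + 38/60 + 30.81/3600 = 89 + 0.633333 + 0.008558 = 89.6418917
  S ⇒ negate
  Lon: 32′ + 12.23″ = 32.20383′; 101 + 32.20383/60 = 101.5367306
  W → negative
Point 2:
  φ: 2′ + 30.9″ = 2.51500′; 0 + 2.51500/60 = 0.0419167
  S → negative
  Longitude: 95 + 46/60 + 29.3/3600 = 95.7748056
  E → positive
Point 3:
  φ: 63 + 34/60 + 40.3/3600 = 63.5778611
  N → positive
  λ: 11′ + 29.6″ = 11.49333′; 10 + 11.49333/60 = 10.1915556
  E → positive
Point 4:
  Lat: 52.386′ = 0.873100°; total 89.8731000
  N → positive
  Longitude: 179 + 24.2/60 = 179.4033333
  E ⇒ keep positive
Point 5:
  φ: 55 + 34.813/60 = 55.5802167
  N ⇒ keep positive
  Lon: 22.44′ = 0.374000°; total 0.3740000
  E → positive
Point 6:
  Lat: 70 + 43/60 + 46/3600 = 70.7294444
  S → negative
  Lon: 58′ + 12.6″ = 58.21000′; 178 + 58.21000/60 = 178.9701667
  E → positive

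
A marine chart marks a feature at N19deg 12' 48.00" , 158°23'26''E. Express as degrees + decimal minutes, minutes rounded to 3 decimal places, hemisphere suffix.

19° 12.800′ N, 158° 23.433′ E

Lat: 12 + 48/60 = 12.80000′
λ: 23 + 26/60 = 23.43333′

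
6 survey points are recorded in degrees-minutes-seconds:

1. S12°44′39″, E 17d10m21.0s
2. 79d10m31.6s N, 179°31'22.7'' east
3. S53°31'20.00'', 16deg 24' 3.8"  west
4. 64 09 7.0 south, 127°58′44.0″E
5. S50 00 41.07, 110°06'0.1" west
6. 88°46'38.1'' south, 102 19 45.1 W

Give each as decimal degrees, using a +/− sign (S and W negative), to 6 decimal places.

Point 1:
  φ: 12° + 44/60 + 39/3600 = 12 + 0.733333 + 0.010833 = 12.7441667
  hemisphere S, so the sign is −
  λ: 17 + 10/60 + 21/3600 = 17.1725000
  E → positive
Point 2:
  Lat: 79° + 10/60 + 31.6/3600 = 79 + 0.166667 + 0.008778 = 79.1754444
  N ⇒ keep positive
  Lon: 179° + 31/60 + 22.7/3600 = 179 + 0.516667 + 0.006306 = 179.5229722
  E ⇒ keep positive
Point 3:
  Lat: 31′ + 20″ = 31.33333′; 53 + 31.33333/60 = 53.5222222
  S ⇒ negate
  Lon: 16 + 24/60 + 3.8/3600 = 16.4010556
  hemisphere W, so the sign is −
Point 4:
  φ: 64 + 9/60 + 7/3600 = 64.1519444
  S → negative
  Lon: 127° + 58/60 + 44/3600 = 127 + 0.966667 + 0.012222 = 127.9788889
  E ⇒ keep positive
Point 5:
  Lat: 50 + 0/60 + 41.07/3600 = 50.0114083
  S → negative
  Longitude: 110 + 6/60 + 0.1/3600 = 110.1000278
  W → negative
Point 6:
  φ: 88° + 46/60 + 38.1/3600 = 88 + 0.766667 + 0.010583 = 88.7772500
  S ⇒ negate
  Lon: 102 + 19/60 + 45.1/3600 = 102.3291944
  W ⇒ negate

1. -12.744167, 17.172500
2. 79.175444, 179.522972
3. -53.522222, -16.401056
4. -64.151944, 127.978889
5. -50.011408, -110.100028
6. -88.777250, -102.329194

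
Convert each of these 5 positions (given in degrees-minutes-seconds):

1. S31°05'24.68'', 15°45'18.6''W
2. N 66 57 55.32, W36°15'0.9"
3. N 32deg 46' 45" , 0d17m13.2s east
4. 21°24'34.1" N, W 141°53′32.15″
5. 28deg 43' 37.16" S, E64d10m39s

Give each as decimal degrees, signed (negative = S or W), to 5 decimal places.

Point 1:
  Latitude: 5′ + 24.68″ = 5.41133′; 31 + 5.41133/60 = 31.090189
  S ⇒ negate
  λ: 15° + 45/60 + 18.6/3600 = 15 + 0.750000 + 0.005167 = 15.755167
  W ⇒ negate
Point 2:
  Latitude: 66 + 57/60 + 55.32/3600 = 66.965367
  N → positive
  Longitude: 36° + 15/60 + 0.9/3600 = 36 + 0.250000 + 0.000250 = 36.250250
  W → negative
Point 3:
  Latitude: 32 + 46/60 + 45/3600 = 32.779167
  N → positive
  Lon: 17′ + 13.2″ = 17.22000′; 0 + 17.22000/60 = 0.287000
  E ⇒ keep positive
Point 4:
  Latitude: 21° + 24/60 + 34.1/3600 = 21 + 0.400000 + 0.009472 = 21.409472
  N → positive
  λ: 141 + 53/60 + 32.15/3600 = 141.892264
  hemisphere W, so the sign is −
Point 5:
  φ: 28 + 43/60 + 37.16/3600 = 28.726989
  hemisphere S, so the sign is −
  Lon: 10′ + 39″ = 10.65000′; 64 + 10.65000/60 = 64.177500
  E → positive

1. -31.09019, -15.75517
2. 66.96537, -36.25025
3. 32.77917, 0.28700
4. 21.40947, -141.89226
5. -28.72699, 64.17750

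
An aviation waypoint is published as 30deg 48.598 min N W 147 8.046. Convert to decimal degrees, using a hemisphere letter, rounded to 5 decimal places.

30.80997° N, 147.13410° W

φ: 30 + 48.598/60 = 30.809967
λ: 147 + 8.046/60 = 147.134100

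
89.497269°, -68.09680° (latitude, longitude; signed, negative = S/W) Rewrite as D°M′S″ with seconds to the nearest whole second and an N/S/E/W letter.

89°29′50″ N, 68°05′48″ W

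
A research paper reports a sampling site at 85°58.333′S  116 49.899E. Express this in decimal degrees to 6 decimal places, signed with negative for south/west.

-85.972217, 116.831650

φ: 85 + 58.333/60 = 85.9722167
S → negative
Longitude: 49.899′ = 0.831650°; total 116.8316500
E → positive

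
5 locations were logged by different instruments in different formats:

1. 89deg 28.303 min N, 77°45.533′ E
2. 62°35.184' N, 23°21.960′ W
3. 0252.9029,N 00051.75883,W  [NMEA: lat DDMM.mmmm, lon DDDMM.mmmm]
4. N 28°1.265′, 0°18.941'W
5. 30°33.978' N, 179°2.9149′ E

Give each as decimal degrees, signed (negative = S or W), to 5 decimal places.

1. 89.47172, 77.75888
2. 62.58640, -23.36600
3. 2.88172, -0.86265
4. 28.02108, -0.31568
5. 30.56630, 179.04858

Point 1:
  Latitude: 28.303′ = 0.471717°; total 89.471717
  N → positive
  λ: 77 + 45.533/60 = 77.758883
  E → positive
Point 2:
  Lat: 35.184′ = 0.586400°; total 62.586400
  N ⇒ keep positive
  Lon: 21.96′ = 0.366000°; total 23.366000
  W → negative
Point 3:
  Latitude: split at 2 digits → 02° and 52.9029′; 2 + 52.9029/60 = 2.881715
  N ⇒ keep positive
  Lon: split at 3 digits → 000° and 51.75883′; 0 + 51.75883/60 = 0.862647
  W → negative
Point 4:
  φ: 28 + 1.265/60 = 28.021083
  N ⇒ keep positive
  Longitude: 18.941′ = 0.315683°; total 0.315683
  hemisphere W, so the sign is −
Point 5:
  φ: 30 + 33.978/60 = 30.566300
  N ⇒ keep positive
  Longitude: 2.9149′ = 0.048582°; total 179.048582
  E → positive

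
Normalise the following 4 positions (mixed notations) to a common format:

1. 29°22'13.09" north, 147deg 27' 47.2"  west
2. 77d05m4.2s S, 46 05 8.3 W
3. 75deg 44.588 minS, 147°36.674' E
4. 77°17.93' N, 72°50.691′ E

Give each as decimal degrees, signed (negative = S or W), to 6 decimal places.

1. 29.370303, -147.463111
2. -77.084500, -46.085639
3. -75.743133, 147.611233
4. 77.298833, 72.844850

Point 1:
  Latitude: 29° + 22/60 + 13.09/3600 = 29 + 0.366667 + 0.003636 = 29.3703028
  N ⇒ keep positive
  λ: 147° + 27/60 + 47.2/3600 = 147 + 0.450000 + 0.013111 = 147.4631111
  hemisphere W, so the sign is −
Point 2:
  Latitude: 77° + 5/60 + 4.2/3600 = 77 + 0.083333 + 0.001167 = 77.0845000
  S ⇒ negate
  Lon: 5′ + 8.3″ = 5.13833′; 46 + 5.13833/60 = 46.0856389
  W → negative
Point 3:
  Latitude: 75 + 44.588/60 = 75.7431333
  hemisphere S, so the sign is −
  Lon: 147 + 36.674/60 = 147.6112333
  E ⇒ keep positive
Point 4:
  Latitude: 77 + 17.93/60 = 77.2988333
  N → positive
  Lon: 72 + 50.691/60 = 72.8448500
  E ⇒ keep positive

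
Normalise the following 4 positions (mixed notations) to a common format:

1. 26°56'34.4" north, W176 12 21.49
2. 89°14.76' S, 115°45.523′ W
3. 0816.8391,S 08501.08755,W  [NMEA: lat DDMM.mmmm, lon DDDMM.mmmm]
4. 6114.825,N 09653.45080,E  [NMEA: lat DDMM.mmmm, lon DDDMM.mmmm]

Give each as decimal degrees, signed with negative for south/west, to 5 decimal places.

Point 1:
  φ: 26 + 56/60 + 34.4/3600 = 26.942889
  N ⇒ keep positive
  Longitude: 176 + 12/60 + 21.49/3600 = 176.205969
  W → negative
Point 2:
  φ: 14.76′ = 0.246000°; total 89.246000
  S → negative
  Lon: 115 + 45.523/60 = 115.758717
  W ⇒ negate
Point 3:
  Lat: split at 2 digits → 08° and 16.8391′; 8 + 16.8391/60 = 8.280652
  hemisphere S, so the sign is −
  Longitude: split at 3 digits → 085° and 1.08755′; 85 + 1.08755/60 = 85.018126
  W ⇒ negate
Point 4:
  Lat: degrees = first 2 digits = 61, minutes = 14.825; 61 + 14.825/60 = 61.247083
  N ⇒ keep positive
  λ: split at 3 digits → 096° and 53.4508′; 96 + 53.4508/60 = 96.890847
  E → positive

1. 26.94289, -176.20597
2. -89.24600, -115.75872
3. -8.28065, -85.01813
4. 61.24708, 96.89085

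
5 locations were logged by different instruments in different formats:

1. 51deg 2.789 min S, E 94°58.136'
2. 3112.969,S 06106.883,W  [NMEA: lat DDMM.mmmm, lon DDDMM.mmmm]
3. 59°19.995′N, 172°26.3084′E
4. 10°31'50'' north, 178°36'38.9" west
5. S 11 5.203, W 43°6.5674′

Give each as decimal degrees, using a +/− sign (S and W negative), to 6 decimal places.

Point 1:
  Lat: 51 + 2.789/60 = 51.0464833
  S → negative
  Longitude: 94 + 58.136/60 = 94.9689333
  E ⇒ keep positive
Point 2:
  φ: split at 2 digits → 31° and 12.969′; 31 + 12.969/60 = 31.2161500
  S → negative
  Lon: split at 3 digits → 061° and 6.883′; 61 + 6.883/60 = 61.1147167
  W ⇒ negate
Point 3:
  Lat: 59 + 19.995/60 = 59.3332500
  N ⇒ keep positive
  λ: 26.3084′ = 0.438473°; total 172.4384733
  E → positive
Point 4:
  Latitude: 10 + 31/60 + 50/3600 = 10.5305556
  N ⇒ keep positive
  Lon: 178 + 36/60 + 38.9/3600 = 178.6108056
  W → negative
Point 5:
  φ: 5.203′ = 0.086717°; total 11.0867167
  S ⇒ negate
  Longitude: 43 + 6.5674/60 = 43.1094567
  W → negative

1. -51.046483, 94.968933
2. -31.216150, -61.114717
3. 59.333250, 172.438473
4. 10.530556, -178.610806
5. -11.086717, -43.109457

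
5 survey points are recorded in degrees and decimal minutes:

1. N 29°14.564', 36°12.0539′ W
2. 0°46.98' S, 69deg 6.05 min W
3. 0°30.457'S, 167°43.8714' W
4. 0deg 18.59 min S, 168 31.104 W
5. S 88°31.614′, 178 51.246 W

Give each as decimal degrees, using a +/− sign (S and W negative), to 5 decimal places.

1. 29.24273, -36.20090
2. -0.78300, -69.10083
3. -0.50762, -167.73119
4. -0.30983, -168.51840
5. -88.52690, -178.85410

Point 1:
  φ: 29 + 14.564/60 = 29.242733
  N ⇒ keep positive
  Longitude: 12.0539′ = 0.200898°; total 36.200898
  W → negative
Point 2:
  φ: 0 + 46.98/60 = 0.783000
  S → negative
  Lon: 69 + 6.05/60 = 69.100833
  W ⇒ negate
Point 3:
  Lat: 30.457′ = 0.507617°; total 0.507617
  S → negative
  Longitude: 43.8714′ = 0.731190°; total 167.731190
  hemisphere W, so the sign is −
Point 4:
  φ: 18.59′ = 0.309833°; total 0.309833
  S → negative
  λ: 168 + 31.104/60 = 168.518400
  W ⇒ negate
Point 5:
  φ: 88 + 31.614/60 = 88.526900
  S ⇒ negate
  λ: 51.246′ = 0.854100°; total 178.854100
  hemisphere W, so the sign is −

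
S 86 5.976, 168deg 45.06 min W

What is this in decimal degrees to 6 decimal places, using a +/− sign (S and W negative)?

-86.099600, -168.751000

Latitude: 5.976′ = 0.099600°; total 86.0996000
S ⇒ negate
λ: 168 + 45.06/60 = 168.7510000
hemisphere W, so the sign is −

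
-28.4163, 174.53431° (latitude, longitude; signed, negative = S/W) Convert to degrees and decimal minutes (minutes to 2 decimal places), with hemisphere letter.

28° 24.98′ S, 174° 32.06′ E

Latitude is negative → S; |value| = 28.416300
φ: minutes = (28.416300 − 28) × 60 = 24.9780
Longitude: fractional part 0.534310 → 32.0586 minutes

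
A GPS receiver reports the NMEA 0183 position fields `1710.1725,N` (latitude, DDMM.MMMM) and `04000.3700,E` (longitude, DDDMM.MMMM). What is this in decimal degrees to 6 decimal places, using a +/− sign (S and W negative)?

Lat: split at 2 digits → 17° and 10.1725′; 17 + 10.1725/60 = 17.1695417
N ⇒ keep positive
Longitude: degrees = first 3 digits = 40, minutes = 0.37; 40 + 0.37/60 = 40.0061667
E ⇒ keep positive

17.169542, 40.006167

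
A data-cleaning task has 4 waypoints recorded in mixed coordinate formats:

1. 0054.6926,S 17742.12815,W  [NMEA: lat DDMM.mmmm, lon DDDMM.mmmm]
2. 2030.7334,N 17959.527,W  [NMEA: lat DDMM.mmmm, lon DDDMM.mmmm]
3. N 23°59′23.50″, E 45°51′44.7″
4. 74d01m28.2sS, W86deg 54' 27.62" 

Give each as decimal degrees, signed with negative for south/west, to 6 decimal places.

Point 1:
  Lat: degrees = first 2 digits = 0, minutes = 54.6926; 0 + 54.6926/60 = 0.9115433
  S ⇒ negate
  Longitude: degrees = first 3 digits = 177, minutes = 42.12815; 177 + 42.12815/60 = 177.7021358
  hemisphere W, so the sign is −
Point 2:
  Latitude: degrees = first 2 digits = 20, minutes = 30.7334; 20 + 30.7334/60 = 20.5122233
  N ⇒ keep positive
  Lon: split at 3 digits → 179° and 59.527′; 179 + 59.527/60 = 179.9921167
  hemisphere W, so the sign is −
Point 3:
  Lat: 23° + 59/60 + 23.5/3600 = 23 + 0.983333 + 0.006528 = 23.9898611
  N → positive
  λ: 45 + 51/60 + 44.7/3600 = 45.8624167
  E ⇒ keep positive
Point 4:
  Lat: 1′ + 28.2″ = 1.47000′; 74 + 1.47000/60 = 74.0245000
  S → negative
  Lon: 54′ + 27.62″ = 54.46033′; 86 + 54.46033/60 = 86.9076722
  W ⇒ negate

1. -0.911543, -177.702136
2. 20.512223, -179.992117
3. 23.989861, 45.862417
4. -74.024500, -86.907672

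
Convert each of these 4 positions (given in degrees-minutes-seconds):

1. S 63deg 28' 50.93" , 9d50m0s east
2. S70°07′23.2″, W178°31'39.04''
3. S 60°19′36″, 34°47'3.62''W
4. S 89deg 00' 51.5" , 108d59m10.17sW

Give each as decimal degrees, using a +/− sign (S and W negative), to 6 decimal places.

Point 1:
  Lat: 63° + 28/60 + 50.93/3600 = 63 + 0.466667 + 0.014147 = 63.4808139
  S → negative
  λ: 9° + 50/60 + 0/3600 = 9 + 0.833333 + 0.000000 = 9.8333333
  E → positive
Point 2:
  Lat: 70° + 7/60 + 23.2/3600 = 70 + 0.116667 + 0.006444 = 70.1231111
  S ⇒ negate
  λ: 178° + 31/60 + 39.04/3600 = 178 + 0.516667 + 0.010844 = 178.5275111
  hemisphere W, so the sign is −
Point 3:
  Latitude: 19′ + 36″ = 19.60000′; 60 + 19.60000/60 = 60.3266667
  hemisphere S, so the sign is −
  λ: 34° + 47/60 + 3.62/3600 = 34 + 0.783333 + 0.001006 = 34.7843389
  W ⇒ negate
Point 4:
  φ: 0′ + 51.5″ = 0.85833′; 89 + 0.85833/60 = 89.0143056
  S → negative
  Longitude: 108 + 59/60 + 10.17/3600 = 108.9861583
  W ⇒ negate

1. -63.480814, 9.833333
2. -70.123111, -178.527511
3. -60.326667, -34.784339
4. -89.014306, -108.986158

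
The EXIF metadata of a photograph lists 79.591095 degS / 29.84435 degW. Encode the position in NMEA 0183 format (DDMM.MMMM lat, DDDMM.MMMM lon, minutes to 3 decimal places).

φ: 79° + 0.591095 × 60 = 79° 35.46570′
λ: minutes = (29.844350 − 29) × 60 = 50.66100

7935.466,S / 02950.661,W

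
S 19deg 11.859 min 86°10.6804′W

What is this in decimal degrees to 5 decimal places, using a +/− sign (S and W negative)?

Latitude: 19 + 11.859/60 = 19.197650
S ⇒ negate
Longitude: 86 + 10.6804/60 = 86.178007
hemisphere W, so the sign is −

-19.19765, -86.17801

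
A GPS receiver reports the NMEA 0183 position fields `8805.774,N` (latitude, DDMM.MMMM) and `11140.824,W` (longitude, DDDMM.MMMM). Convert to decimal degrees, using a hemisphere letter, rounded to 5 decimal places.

88.09623° N, 111.68040° W

Latitude: split at 2 digits → 88° and 5.774′; 88 + 5.774/60 = 88.096233
Longitude: split at 3 digits → 111° and 40.824′; 111 + 40.824/60 = 111.680400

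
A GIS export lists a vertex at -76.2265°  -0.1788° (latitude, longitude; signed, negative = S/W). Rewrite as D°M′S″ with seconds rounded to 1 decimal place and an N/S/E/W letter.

Latitude is negative → S; |value| = 76.226500
φ: 0.226500 × 60 = 13.59000′ → 13′, remainder × 60 = 35.400″
Longitude is negative → W; |value| = 0.178800
λ: whole degrees 0; 10.72800′ → 10′ and 43.680″

76°13′35.4″ S, 0°10′43.7″ W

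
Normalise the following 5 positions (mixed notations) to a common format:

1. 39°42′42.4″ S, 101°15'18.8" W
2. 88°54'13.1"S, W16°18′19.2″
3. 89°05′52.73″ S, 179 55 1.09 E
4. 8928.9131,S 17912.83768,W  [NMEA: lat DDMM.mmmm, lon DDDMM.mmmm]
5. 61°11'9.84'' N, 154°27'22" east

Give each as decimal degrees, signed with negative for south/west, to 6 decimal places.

1. -39.711778, -101.255222
2. -88.903639, -16.305333
3. -89.097981, 179.916969
4. -89.481885, -179.213961
5. 61.186067, 154.456111

Point 1:
  Lat: 39° + 42/60 + 42.4/3600 = 39 + 0.700000 + 0.011778 = 39.7117778
  hemisphere S, so the sign is −
  λ: 15′ + 18.8″ = 15.31333′; 101 + 15.31333/60 = 101.2552222
  W → negative
Point 2:
  Lat: 54′ + 13.1″ = 54.21833′; 88 + 54.21833/60 = 88.9036389
  hemisphere S, so the sign is −
  Longitude: 18′ + 19.2″ = 18.32000′; 16 + 18.32000/60 = 16.3053333
  hemisphere W, so the sign is −
Point 3:
  Lat: 89° + 5/60 + 52.73/3600 = 89 + 0.083333 + 0.014647 = 89.0979806
  S ⇒ negate
  Longitude: 179 + 55/60 + 1.09/3600 = 179.9169694
  E ⇒ keep positive
Point 4:
  Lat: split at 2 digits → 89° and 28.9131′; 89 + 28.9131/60 = 89.4818850
  hemisphere S, so the sign is −
  λ: split at 3 digits → 179° and 12.83768′; 179 + 12.83768/60 = 179.2139613
  W ⇒ negate
Point 5:
  Lat: 61° + 11/60 + 9.84/3600 = 61 + 0.183333 + 0.002733 = 61.1860667
  N → positive
  λ: 154° + 27/60 + 22/3600 = 154 + 0.450000 + 0.006111 = 154.4561111
  E → positive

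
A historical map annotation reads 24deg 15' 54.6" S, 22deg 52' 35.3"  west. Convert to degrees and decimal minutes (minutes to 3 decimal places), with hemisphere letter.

φ: 15 + 54.6/60 = 15.91000′
Lon: seconds/60 = 0.58833; minutes = 52 + 0.58833 = 52.58833

24° 15.910′ S, 22° 52.588′ W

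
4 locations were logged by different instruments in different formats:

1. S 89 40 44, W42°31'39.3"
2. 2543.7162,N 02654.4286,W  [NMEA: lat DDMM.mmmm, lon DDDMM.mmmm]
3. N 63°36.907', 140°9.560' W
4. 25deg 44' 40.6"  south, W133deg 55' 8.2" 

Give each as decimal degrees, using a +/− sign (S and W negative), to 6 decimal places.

Point 1:
  φ: 89 + 40/60 + 44/3600 = 89.6788889
  hemisphere S, so the sign is −
  Longitude: 42° + 31/60 + 39.3/3600 = 42 + 0.516667 + 0.010917 = 42.5275833
  hemisphere W, so the sign is −
Point 2:
  Lat: split at 2 digits → 25° and 43.7162′; 25 + 43.7162/60 = 25.7286033
  N → positive
  λ: split at 3 digits → 026° and 54.4286′; 26 + 54.4286/60 = 26.9071433
  W ⇒ negate
Point 3:
  Latitude: 63 + 36.907/60 = 63.6151167
  N ⇒ keep positive
  Lon: 140 + 9.56/60 = 140.1593333
  W ⇒ negate
Point 4:
  Latitude: 25 + 44/60 + 40.6/3600 = 25.7446111
  hemisphere S, so the sign is −
  Lon: 55′ + 8.2″ = 55.13667′; 133 + 55.13667/60 = 133.9189444
  hemisphere W, so the sign is −

1. -89.678889, -42.527583
2. 25.728603, -26.907143
3. 63.615117, -140.159333
4. -25.744611, -133.918944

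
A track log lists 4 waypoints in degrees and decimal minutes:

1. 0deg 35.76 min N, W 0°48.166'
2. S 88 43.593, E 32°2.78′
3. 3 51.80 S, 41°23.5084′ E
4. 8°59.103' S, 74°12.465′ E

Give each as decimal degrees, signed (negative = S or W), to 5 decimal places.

Point 1:
  φ: 35.76′ = 0.596000°; total 0.596000
  N ⇒ keep positive
  λ: 0 + 48.166/60 = 0.802767
  W → negative
Point 2:
  Lat: 88 + 43.593/60 = 88.726550
  S → negative
  Lon: 32 + 2.78/60 = 32.046333
  E → positive
Point 3:
  Latitude: 51.8′ = 0.863333°; total 3.863333
  S → negative
  Lon: 41 + 23.5084/60 = 41.391807
  E ⇒ keep positive
Point 4:
  Lat: 59.103′ = 0.985050°; total 8.985050
  hemisphere S, so the sign is −
  λ: 74 + 12.465/60 = 74.207750
  E → positive

1. 0.59600, -0.80277
2. -88.72655, 32.04633
3. -3.86333, 41.39181
4. -8.98505, 74.20775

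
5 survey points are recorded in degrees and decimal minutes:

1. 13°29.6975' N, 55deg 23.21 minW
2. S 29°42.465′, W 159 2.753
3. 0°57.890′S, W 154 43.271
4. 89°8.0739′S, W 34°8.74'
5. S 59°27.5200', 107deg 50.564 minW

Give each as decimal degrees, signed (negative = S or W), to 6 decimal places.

Point 1:
  Latitude: 29.6975′ = 0.494958°; total 13.4949583
  N → positive
  Lon: 55 + 23.21/60 = 55.3868333
  W → negative
Point 2:
  φ: 29 + 42.465/60 = 29.7077500
  S → negative
  Longitude: 2.753′ = 0.045883°; total 159.0458833
  hemisphere W, so the sign is −
Point 3:
  φ: 0 + 57.89/60 = 0.9648333
  S → negative
  Longitude: 154 + 43.271/60 = 154.7211833
  W → negative
Point 4:
  φ: 89 + 8.0739/60 = 89.1345650
  S → negative
  Lon: 8.74′ = 0.145667°; total 34.1456667
  hemisphere W, so the sign is −
Point 5:
  Lat: 27.52′ = 0.458667°; total 59.4586667
  hemisphere S, so the sign is −
  λ: 107 + 50.564/60 = 107.8427333
  W ⇒ negate

1. 13.494958, -55.386833
2. -29.707750, -159.045883
3. -0.964833, -154.721183
4. -89.134565, -34.145667
5. -59.458667, -107.842733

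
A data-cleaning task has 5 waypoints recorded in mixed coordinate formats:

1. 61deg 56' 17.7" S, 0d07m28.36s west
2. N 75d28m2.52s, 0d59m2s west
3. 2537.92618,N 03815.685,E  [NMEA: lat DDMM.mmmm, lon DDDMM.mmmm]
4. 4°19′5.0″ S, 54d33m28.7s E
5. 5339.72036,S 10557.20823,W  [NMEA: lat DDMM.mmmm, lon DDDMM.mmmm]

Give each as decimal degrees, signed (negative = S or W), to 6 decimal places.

1. -61.938250, -0.124544
2. 75.467367, -0.983889
3. 25.632103, 38.261417
4. -4.318056, 54.557972
5. -53.662006, -105.953471

Point 1:
  φ: 56′ + 17.7″ = 56.29500′; 61 + 56.29500/60 = 61.9382500
  hemisphere S, so the sign is −
  Lon: 0° + 7/60 + 28.36/3600 = 0 + 0.116667 + 0.007878 = 0.1245444
  W ⇒ negate
Point 2:
  φ: 75 + 28/60 + 2.52/3600 = 75.4673667
  N → positive
  Longitude: 0° + 59/60 + 2/3600 = 0 + 0.983333 + 0.000556 = 0.9838889
  W ⇒ negate
Point 3:
  φ: degrees = first 2 digits = 25, minutes = 37.92618; 25 + 37.92618/60 = 25.6321030
  N → positive
  Lon: split at 3 digits → 038° and 15.685′; 38 + 15.685/60 = 38.2614167
  E → positive
Point 4:
  φ: 4 + 19/60 + 5/3600 = 4.3180556
  S ⇒ negate
  Longitude: 54° + 33/60 + 28.7/3600 = 54 + 0.550000 + 0.007972 = 54.5579722
  E → positive
Point 5:
  Latitude: degrees = first 2 digits = 53, minutes = 39.72036; 53 + 39.72036/60 = 53.6620060
  S → negative
  Lon: split at 3 digits → 105° and 57.20823′; 105 + 57.20823/60 = 105.9534705
  hemisphere W, so the sign is −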